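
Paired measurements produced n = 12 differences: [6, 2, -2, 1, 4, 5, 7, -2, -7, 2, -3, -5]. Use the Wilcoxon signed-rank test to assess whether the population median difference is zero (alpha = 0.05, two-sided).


Step 1: Drop any zero differences (none here) and take |d_i|.
|d| = [6, 2, 2, 1, 4, 5, 7, 2, 7, 2, 3, 5]
Step 2: Midrank |d_i| (ties get averaged ranks).
ranks: |6|->10, |2|->3.5, |2|->3.5, |1|->1, |4|->7, |5|->8.5, |7|->11.5, |2|->3.5, |7|->11.5, |2|->3.5, |3|->6, |5|->8.5
Step 3: Attach original signs; sum ranks with positive sign and with negative sign.
W+ = 10 + 3.5 + 1 + 7 + 8.5 + 11.5 + 3.5 = 45
W- = 3.5 + 3.5 + 11.5 + 6 + 8.5 = 33
(Check: W+ + W- = 78 should equal n(n+1)/2 = 78.)
Step 4: Test statistic W = min(W+, W-) = 33.
Step 5: Ties in |d|, so use the tie-corrected normal approximation.
        E[W] = n(n+1)/4 = 12*13/4 = 39.
        Tie groups: |d|=2 (t=4), |d|=5 (t=2), |d|=7 (t=2); sum(t^3 - t) = 72.
        Var[W] = n(n+1)(2n+1)/24 - sum(t^3-t)/48 = 3900/24 - 72/48 = 161.
        z = (W - E[W]) / sqrt(Var[W]) = (33 - 39) / 12.6886 = -0.4729.
        Two-sided p = 2*Phi(z) = 0.636309.
Step 6: alpha = 0.05. fail to reject H0.

W+ = 45, W- = 33, W = min = 33, p = 0.636309, fail to reject H0.


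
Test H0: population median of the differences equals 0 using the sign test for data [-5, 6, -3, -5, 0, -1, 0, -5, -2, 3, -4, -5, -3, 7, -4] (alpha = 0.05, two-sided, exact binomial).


Step 1: Discard zero differences. Original n = 15; n_eff = number of nonzero differences = 13.
Nonzero differences (with sign): -5, +6, -3, -5, -1, -5, -2, +3, -4, -5, -3, +7, -4
Step 2: Count signs: positive = 3, negative = 10.
Step 3: Under H0: P(positive) = 0.5, so the number of positives S ~ Bin(13, 0.5).
Step 4: Two-sided exact p-value = sum of Bin(13,0.5) probabilities at or below the observed probability = 0.092285.
Step 5: alpha = 0.05. fail to reject H0.

n_eff = 13, pos = 3, neg = 10, p = 0.092285, fail to reject H0.


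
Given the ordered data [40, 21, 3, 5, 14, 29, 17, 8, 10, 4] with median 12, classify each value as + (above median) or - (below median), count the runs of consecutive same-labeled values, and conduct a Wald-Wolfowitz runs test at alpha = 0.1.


Step 1: Compute median = 12; label A = above, B = below.
Labels in order: AABBAAABBB  (n_A = 5, n_B = 5)
Step 2: Count runs R = 4.
Step 3: Under H0 (random ordering), E[R] = 2*n_A*n_B/(n_A+n_B) + 1 = 2*5*5/10 + 1 = 6.0000.
        Var[R] = 2*n_A*n_B*(2*n_A*n_B - n_A - n_B) / ((n_A+n_B)^2 * (n_A+n_B-1)) = 2000/900 = 2.2222.
        SD[R] = 1.4907.
Step 4: Continuity-corrected z = (R + 0.5 - E[R]) / SD[R] = (4 + 0.5 - 6.0000) / 1.4907 = -1.0062.
Step 5: Two-sided p-value via normal approximation = 2*(1 - Phi(|z|)) = 0.314305.
Step 6: alpha = 0.1. fail to reject H0.

R = 4, z = -1.0062, p = 0.314305, fail to reject H0.


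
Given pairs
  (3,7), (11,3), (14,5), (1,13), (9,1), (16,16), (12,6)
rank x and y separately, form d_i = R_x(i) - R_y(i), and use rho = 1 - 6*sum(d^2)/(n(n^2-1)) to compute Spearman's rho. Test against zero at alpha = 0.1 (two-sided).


Step 1: Rank x and y separately (midranks; no ties here).
rank(x): 3->2, 11->4, 14->6, 1->1, 9->3, 16->7, 12->5
rank(y): 7->5, 3->2, 5->3, 13->6, 1->1, 16->7, 6->4
Step 2: d_i = R_x(i) - R_y(i); compute d_i^2.
  (2-5)^2=9, (4-2)^2=4, (6-3)^2=9, (1-6)^2=25, (3-1)^2=4, (7-7)^2=0, (5-4)^2=1
sum(d^2) = 52.
Step 3: rho = 1 - 6*52 / (7*(7^2 - 1)) = 1 - 312/336 = 0.071429.
Step 4: Under H0, t = rho * sqrt((n-2)/(1-rho^2)) = 0.1601 ~ t(5).
Step 5: Two-sided p-value from the t-distribution with 5 df = 0.879048.
Step 6: alpha = 0.1. fail to reject H0.

rho = 0.0714, p = 0.879048, fail to reject H0 at alpha = 0.1.


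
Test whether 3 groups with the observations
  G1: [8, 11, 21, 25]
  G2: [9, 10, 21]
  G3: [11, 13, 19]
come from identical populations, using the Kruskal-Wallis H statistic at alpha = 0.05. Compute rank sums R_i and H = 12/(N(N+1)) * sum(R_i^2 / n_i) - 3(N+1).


Step 1: Combine all N = 10 observations and assign midranks.
sorted (value, group, rank): (8,G1,1), (9,G2,2), (10,G2,3), (11,G1,4.5), (11,G3,4.5), (13,G3,6), (19,G3,7), (21,G1,8.5), (21,G2,8.5), (25,G1,10)
Step 2: Sum ranks within each group.
R_1 = 24 (n_1 = 4)
R_2 = 13.5 (n_2 = 3)
R_3 = 17.5 (n_3 = 3)
Step 3: H = 12/(N(N+1)) * sum(R_i^2/n_i) - 3(N+1)
     = 12/(10*11) * (24^2/4 + 13.5^2/3 + 17.5^2/3) - 3*11
     = 0.109091 * 306.833 - 33
     = 0.472727.
Step 4: Ties present; correction factor C = 1 - 12/(10^3 - 10) = 0.987879. Corrected H = 0.472727 / 0.987879 = 0.478528.
Step 5: Under H0, H ~ chi^2(2); p-value = 0.787207.
Step 6: alpha = 0.05. fail to reject H0.

H = 0.4785, df = 2, p = 0.787207, fail to reject H0.


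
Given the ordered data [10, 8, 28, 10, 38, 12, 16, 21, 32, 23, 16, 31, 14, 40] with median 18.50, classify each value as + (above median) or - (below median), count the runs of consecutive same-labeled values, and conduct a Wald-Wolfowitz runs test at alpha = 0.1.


Step 1: Compute median = 18.50; label A = above, B = below.
Labels in order: BBABABBAAABABA  (n_A = 7, n_B = 7)
Step 2: Count runs R = 10.
Step 3: Under H0 (random ordering), E[R] = 2*n_A*n_B/(n_A+n_B) + 1 = 2*7*7/14 + 1 = 8.0000.
        Var[R] = 2*n_A*n_B*(2*n_A*n_B - n_A - n_B) / ((n_A+n_B)^2 * (n_A+n_B-1)) = 8232/2548 = 3.2308.
        SD[R] = 1.7974.
Step 4: Continuity-corrected z = (R - 0.5 - E[R]) / SD[R] = (10 - 0.5 - 8.0000) / 1.7974 = 0.8345.
Step 5: Two-sided p-value via normal approximation = 2*(1 - Phi(|z|)) = 0.403986.
Step 6: alpha = 0.1. fail to reject H0.

R = 10, z = 0.8345, p = 0.403986, fail to reject H0.


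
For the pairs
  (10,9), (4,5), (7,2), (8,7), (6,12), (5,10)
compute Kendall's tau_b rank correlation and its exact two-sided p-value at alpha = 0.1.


Step 1: Enumerate the 15 unordered pairs (i,j) with i<j and classify each by sign(x_j-x_i) * sign(y_j-y_i).
  (1,2):dx=-6,dy=-4->C; (1,3):dx=-3,dy=-7->C; (1,4):dx=-2,dy=-2->C; (1,5):dx=-4,dy=+3->D
  (1,6):dx=-5,dy=+1->D; (2,3):dx=+3,dy=-3->D; (2,4):dx=+4,dy=+2->C; (2,5):dx=+2,dy=+7->C
  (2,6):dx=+1,dy=+5->C; (3,4):dx=+1,dy=+5->C; (3,5):dx=-1,dy=+10->D; (3,6):dx=-2,dy=+8->D
  (4,5):dx=-2,dy=+5->D; (4,6):dx=-3,dy=+3->D; (5,6):dx=-1,dy=-2->C
Step 2: C = 8, D = 7, total pairs = 15.
Step 3: tau = (C - D)/(n(n-1)/2) = (8 - 7)/15 = 0.066667.
Step 4: Exact two-sided p-value (enumerate n! = 720 permutations of y under H0): p = 1.000000.
Step 5: alpha = 0.1. fail to reject H0.

tau_b = 0.0667 (C=8, D=7), p = 1.000000, fail to reject H0.


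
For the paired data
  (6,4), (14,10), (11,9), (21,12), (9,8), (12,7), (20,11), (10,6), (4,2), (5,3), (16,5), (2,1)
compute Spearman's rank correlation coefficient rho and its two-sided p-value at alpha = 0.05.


Step 1: Rank x and y separately (midranks; no ties here).
rank(x): 6->4, 14->9, 11->7, 21->12, 9->5, 12->8, 20->11, 10->6, 4->2, 5->3, 16->10, 2->1
rank(y): 4->4, 10->10, 9->9, 12->12, 8->8, 7->7, 11->11, 6->6, 2->2, 3->3, 5->5, 1->1
Step 2: d_i = R_x(i) - R_y(i); compute d_i^2.
  (4-4)^2=0, (9-10)^2=1, (7-9)^2=4, (12-12)^2=0, (5-8)^2=9, (8-7)^2=1, (11-11)^2=0, (6-6)^2=0, (2-2)^2=0, (3-3)^2=0, (10-5)^2=25, (1-1)^2=0
sum(d^2) = 40.
Step 3: rho = 1 - 6*40 / (12*(12^2 - 1)) = 1 - 240/1716 = 0.860140.
Step 4: Under H0, t = rho * sqrt((n-2)/(1-rho^2)) = 5.3327 ~ t(10).
Step 5: Two-sided p-value from the t-distribution with 10 df = 0.000332.
Step 6: alpha = 0.05. reject H0.

rho = 0.8601, p = 0.000332, reject H0 at alpha = 0.05.


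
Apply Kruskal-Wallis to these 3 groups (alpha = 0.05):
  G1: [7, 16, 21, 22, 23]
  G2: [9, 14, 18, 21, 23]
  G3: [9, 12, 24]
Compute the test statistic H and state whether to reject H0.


Step 1: Combine all N = 13 observations and assign midranks.
sorted (value, group, rank): (7,G1,1), (9,G2,2.5), (9,G3,2.5), (12,G3,4), (14,G2,5), (16,G1,6), (18,G2,7), (21,G1,8.5), (21,G2,8.5), (22,G1,10), (23,G1,11.5), (23,G2,11.5), (24,G3,13)
Step 2: Sum ranks within each group.
R_1 = 37 (n_1 = 5)
R_2 = 34.5 (n_2 = 5)
R_3 = 19.5 (n_3 = 3)
Step 3: H = 12/(N(N+1)) * sum(R_i^2/n_i) - 3(N+1)
     = 12/(13*14) * (37^2/5 + 34.5^2/5 + 19.5^2/3) - 3*14
     = 0.065934 * 638.6 - 42
     = 0.105495.
Step 4: Ties present; correction factor C = 1 - 18/(13^3 - 13) = 0.991758. Corrected H = 0.105495 / 0.991758 = 0.106371.
Step 5: Under H0, H ~ chi^2(2); p-value = 0.948204.
Step 6: alpha = 0.05. fail to reject H0.

H = 0.1064, df = 2, p = 0.948204, fail to reject H0.


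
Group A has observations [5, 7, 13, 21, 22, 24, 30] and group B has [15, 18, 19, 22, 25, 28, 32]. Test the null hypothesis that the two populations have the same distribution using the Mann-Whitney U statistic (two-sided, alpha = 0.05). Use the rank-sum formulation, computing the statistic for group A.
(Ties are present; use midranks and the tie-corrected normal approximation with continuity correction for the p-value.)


Step 1: Combine and sort all 14 observations; assign midranks.
sorted (value, group): (5,X), (7,X), (13,X), (15,Y), (18,Y), (19,Y), (21,X), (22,X), (22,Y), (24,X), (25,Y), (28,Y), (30,X), (32,Y)
ranks: 5->1, 7->2, 13->3, 15->4, 18->5, 19->6, 21->7, 22->8.5, 22->8.5, 24->10, 25->11, 28->12, 30->13, 32->14
Step 2: Rank sum for X: R1 = 1 + 2 + 3 + 7 + 8.5 + 10 + 13 = 44.5.
Step 3: U_X = R1 - n1(n1+1)/2 = 44.5 - 7*8/2 = 44.5 - 28 = 16.5.
       U_Y = n1*n2 - U_X = 49 - 16.5 = 32.5.
Step 4: Ties are present, so use the tie-corrected normal approximation (with continuity correction) for the p-value.
Step 5: p-value = 0.337373; compare to alpha = 0.05. fail to reject H0.

U_X = 16.5, p = 0.337373, fail to reject H0 at alpha = 0.05.


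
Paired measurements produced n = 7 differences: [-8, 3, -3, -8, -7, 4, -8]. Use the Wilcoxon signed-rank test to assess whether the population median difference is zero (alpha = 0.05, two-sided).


Step 1: Drop any zero differences (none here) and take |d_i|.
|d| = [8, 3, 3, 8, 7, 4, 8]
Step 2: Midrank |d_i| (ties get averaged ranks).
ranks: |8|->6, |3|->1.5, |3|->1.5, |8|->6, |7|->4, |4|->3, |8|->6
Step 3: Attach original signs; sum ranks with positive sign and with negative sign.
W+ = 1.5 + 3 = 4.5
W- = 6 + 1.5 + 6 + 4 + 6 = 23.5
(Check: W+ + W- = 28 should equal n(n+1)/2 = 28.)
Step 4: Test statistic W = min(W+, W-) = 4.5.
Step 5: Ties in |d|, so use the tie-corrected normal approximation.
        E[W] = n(n+1)/4 = 7*8/4 = 14.
        Tie groups: |d|=3 (t=2), |d|=8 (t=3); sum(t^3 - t) = 30.
        Var[W] = n(n+1)(2n+1)/24 - sum(t^3-t)/48 = 840/24 - 30/48 = 34.375.
        z = (W - E[W]) / sqrt(Var[W]) = (4.5 - 14) / 5.8630 = -1.6203.
        Two-sided p = 2*Phi(z) = 0.105162.
Step 6: alpha = 0.05. fail to reject H0.

W+ = 4.5, W- = 23.5, W = min = 4.5, p = 0.105162, fail to reject H0.


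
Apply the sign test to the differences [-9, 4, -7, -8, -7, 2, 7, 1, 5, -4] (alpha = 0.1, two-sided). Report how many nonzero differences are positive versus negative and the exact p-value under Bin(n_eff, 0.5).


Step 1: Discard zero differences. Original n = 10; n_eff = number of nonzero differences = 10.
Nonzero differences (with sign): -9, +4, -7, -8, -7, +2, +7, +1, +5, -4
Step 2: Count signs: positive = 5, negative = 5.
Step 3: Under H0: P(positive) = 0.5, so the number of positives S ~ Bin(10, 0.5).
Step 4: Two-sided exact p-value = sum of Bin(10,0.5) probabilities at or below the observed probability = 1.000000.
Step 5: alpha = 0.1. fail to reject H0.

n_eff = 10, pos = 5, neg = 5, p = 1.000000, fail to reject H0.


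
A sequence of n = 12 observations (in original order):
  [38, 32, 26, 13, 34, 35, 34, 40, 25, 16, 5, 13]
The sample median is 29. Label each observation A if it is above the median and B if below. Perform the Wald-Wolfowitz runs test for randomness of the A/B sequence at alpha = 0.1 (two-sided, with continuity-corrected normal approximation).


Step 1: Compute median = 29; label A = above, B = below.
Labels in order: AABBAAAABBBB  (n_A = 6, n_B = 6)
Step 2: Count runs R = 4.
Step 3: Under H0 (random ordering), E[R] = 2*n_A*n_B/(n_A+n_B) + 1 = 2*6*6/12 + 1 = 7.0000.
        Var[R] = 2*n_A*n_B*(2*n_A*n_B - n_A - n_B) / ((n_A+n_B)^2 * (n_A+n_B-1)) = 4320/1584 = 2.7273.
        SD[R] = 1.6514.
Step 4: Continuity-corrected z = (R + 0.5 - E[R]) / SD[R] = (4 + 0.5 - 7.0000) / 1.6514 = -1.5138.
Step 5: Two-sided p-value via normal approximation = 2*(1 - Phi(|z|)) = 0.130070.
Step 6: alpha = 0.1. fail to reject H0.

R = 4, z = -1.5138, p = 0.130070, fail to reject H0.


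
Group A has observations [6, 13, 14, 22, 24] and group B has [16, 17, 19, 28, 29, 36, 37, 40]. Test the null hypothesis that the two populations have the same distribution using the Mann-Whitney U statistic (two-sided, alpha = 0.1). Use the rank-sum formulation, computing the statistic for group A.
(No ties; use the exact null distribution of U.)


Step 1: Combine and sort all 13 observations; assign midranks.
sorted (value, group): (6,X), (13,X), (14,X), (16,Y), (17,Y), (19,Y), (22,X), (24,X), (28,Y), (29,Y), (36,Y), (37,Y), (40,Y)
ranks: 6->1, 13->2, 14->3, 16->4, 17->5, 19->6, 22->7, 24->8, 28->9, 29->10, 36->11, 37->12, 40->13
Step 2: Rank sum for X: R1 = 1 + 2 + 3 + 7 + 8 = 21.
Step 3: U_X = R1 - n1(n1+1)/2 = 21 - 5*6/2 = 21 - 15 = 6.
       U_Y = n1*n2 - U_X = 40 - 6 = 34.
Step 4: No ties, so the exact null distribution of U (based on enumerating the C(13,5) = 1287 equally likely rank assignments) gives the two-sided p-value.
Step 5: p-value = 0.045066; compare to alpha = 0.1. reject H0.

U_X = 6, p = 0.045066, reject H0 at alpha = 0.1.


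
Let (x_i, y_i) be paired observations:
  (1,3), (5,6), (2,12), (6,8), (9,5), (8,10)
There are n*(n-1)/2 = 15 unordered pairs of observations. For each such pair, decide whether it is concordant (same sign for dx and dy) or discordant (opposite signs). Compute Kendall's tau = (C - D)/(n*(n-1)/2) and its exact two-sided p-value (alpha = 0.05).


Step 1: Enumerate the 15 unordered pairs (i,j) with i<j and classify each by sign(x_j-x_i) * sign(y_j-y_i).
  (1,2):dx=+4,dy=+3->C; (1,3):dx=+1,dy=+9->C; (1,4):dx=+5,dy=+5->C; (1,5):dx=+8,dy=+2->C
  (1,6):dx=+7,dy=+7->C; (2,3):dx=-3,dy=+6->D; (2,4):dx=+1,dy=+2->C; (2,5):dx=+4,dy=-1->D
  (2,6):dx=+3,dy=+4->C; (3,4):dx=+4,dy=-4->D; (3,5):dx=+7,dy=-7->D; (3,6):dx=+6,dy=-2->D
  (4,5):dx=+3,dy=-3->D; (4,6):dx=+2,dy=+2->C; (5,6):dx=-1,dy=+5->D
Step 2: C = 8, D = 7, total pairs = 15.
Step 3: tau = (C - D)/(n(n-1)/2) = (8 - 7)/15 = 0.066667.
Step 4: Exact two-sided p-value (enumerate n! = 720 permutations of y under H0): p = 1.000000.
Step 5: alpha = 0.05. fail to reject H0.

tau_b = 0.0667 (C=8, D=7), p = 1.000000, fail to reject H0.


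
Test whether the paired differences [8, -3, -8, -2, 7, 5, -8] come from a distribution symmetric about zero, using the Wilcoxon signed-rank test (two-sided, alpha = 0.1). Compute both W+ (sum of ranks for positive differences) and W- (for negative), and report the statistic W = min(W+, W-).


Step 1: Drop any zero differences (none here) and take |d_i|.
|d| = [8, 3, 8, 2, 7, 5, 8]
Step 2: Midrank |d_i| (ties get averaged ranks).
ranks: |8|->6, |3|->2, |8|->6, |2|->1, |7|->4, |5|->3, |8|->6
Step 3: Attach original signs; sum ranks with positive sign and with negative sign.
W+ = 6 + 4 + 3 = 13
W- = 2 + 6 + 1 + 6 = 15
(Check: W+ + W- = 28 should equal n(n+1)/2 = 28.)
Step 4: Test statistic W = min(W+, W-) = 13.
Step 5: Ties in |d|, so use the tie-corrected normal approximation.
        E[W] = n(n+1)/4 = 7*8/4 = 14.
        Tie groups: |d|=8 (t=3); sum(t^3 - t) = 24.
        Var[W] = n(n+1)(2n+1)/24 - sum(t^3-t)/48 = 840/24 - 24/48 = 34.5.
        z = (W - E[W]) / sqrt(Var[W]) = (13 - 14) / 5.8737 = -0.1703.
        Two-sided p = 2*Phi(z) = 0.864813.
Step 6: alpha = 0.1. fail to reject H0.

W+ = 13, W- = 15, W = min = 13, p = 0.864813, fail to reject H0.


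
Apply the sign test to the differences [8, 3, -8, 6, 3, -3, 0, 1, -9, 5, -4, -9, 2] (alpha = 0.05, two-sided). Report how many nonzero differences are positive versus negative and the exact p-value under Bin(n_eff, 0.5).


Step 1: Discard zero differences. Original n = 13; n_eff = number of nonzero differences = 12.
Nonzero differences (with sign): +8, +3, -8, +6, +3, -3, +1, -9, +5, -4, -9, +2
Step 2: Count signs: positive = 7, negative = 5.
Step 3: Under H0: P(positive) = 0.5, so the number of positives S ~ Bin(12, 0.5).
Step 4: Two-sided exact p-value = sum of Bin(12,0.5) probabilities at or below the observed probability = 0.774414.
Step 5: alpha = 0.05. fail to reject H0.

n_eff = 12, pos = 7, neg = 5, p = 0.774414, fail to reject H0.


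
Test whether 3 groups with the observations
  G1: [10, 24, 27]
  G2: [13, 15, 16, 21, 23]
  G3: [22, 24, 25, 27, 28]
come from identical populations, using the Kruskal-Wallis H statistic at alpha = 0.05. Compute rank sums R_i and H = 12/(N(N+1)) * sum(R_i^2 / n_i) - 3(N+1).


Step 1: Combine all N = 13 observations and assign midranks.
sorted (value, group, rank): (10,G1,1), (13,G2,2), (15,G2,3), (16,G2,4), (21,G2,5), (22,G3,6), (23,G2,7), (24,G1,8.5), (24,G3,8.5), (25,G3,10), (27,G1,11.5), (27,G3,11.5), (28,G3,13)
Step 2: Sum ranks within each group.
R_1 = 21 (n_1 = 3)
R_2 = 21 (n_2 = 5)
R_3 = 49 (n_3 = 5)
Step 3: H = 12/(N(N+1)) * sum(R_i^2/n_i) - 3(N+1)
     = 12/(13*14) * (21^2/3 + 21^2/5 + 49^2/5) - 3*14
     = 0.065934 * 715.4 - 42
     = 5.169231.
Step 4: Ties present; correction factor C = 1 - 12/(13^3 - 13) = 0.994505. Corrected H = 5.169231 / 0.994505 = 5.197790.
Step 5: Under H0, H ~ chi^2(2); p-value = 0.074356.
Step 6: alpha = 0.05. fail to reject H0.

H = 5.1978, df = 2, p = 0.074356, fail to reject H0.


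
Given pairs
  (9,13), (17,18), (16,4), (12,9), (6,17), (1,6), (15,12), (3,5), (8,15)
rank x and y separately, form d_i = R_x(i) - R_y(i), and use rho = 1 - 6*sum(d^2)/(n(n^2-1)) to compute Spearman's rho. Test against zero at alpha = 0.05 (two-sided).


Step 1: Rank x and y separately (midranks; no ties here).
rank(x): 9->5, 17->9, 16->8, 12->6, 6->3, 1->1, 15->7, 3->2, 8->4
rank(y): 13->6, 18->9, 4->1, 9->4, 17->8, 6->3, 12->5, 5->2, 15->7
Step 2: d_i = R_x(i) - R_y(i); compute d_i^2.
  (5-6)^2=1, (9-9)^2=0, (8-1)^2=49, (6-4)^2=4, (3-8)^2=25, (1-3)^2=4, (7-5)^2=4, (2-2)^2=0, (4-7)^2=9
sum(d^2) = 96.
Step 3: rho = 1 - 6*96 / (9*(9^2 - 1)) = 1 - 576/720 = 0.200000.
Step 4: Under H0, t = rho * sqrt((n-2)/(1-rho^2)) = 0.5401 ~ t(7).
Step 5: Two-sided p-value from the t-distribution with 7 df = 0.605901.
Step 6: alpha = 0.05. fail to reject H0.

rho = 0.2000, p = 0.605901, fail to reject H0 at alpha = 0.05.


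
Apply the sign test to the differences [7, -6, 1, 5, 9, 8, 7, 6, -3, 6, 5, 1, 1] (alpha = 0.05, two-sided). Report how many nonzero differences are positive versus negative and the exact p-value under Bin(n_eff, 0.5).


Step 1: Discard zero differences. Original n = 13; n_eff = number of nonzero differences = 13.
Nonzero differences (with sign): +7, -6, +1, +5, +9, +8, +7, +6, -3, +6, +5, +1, +1
Step 2: Count signs: positive = 11, negative = 2.
Step 3: Under H0: P(positive) = 0.5, so the number of positives S ~ Bin(13, 0.5).
Step 4: Two-sided exact p-value = sum of Bin(13,0.5) probabilities at or below the observed probability = 0.022461.
Step 5: alpha = 0.05. reject H0.

n_eff = 13, pos = 11, neg = 2, p = 0.022461, reject H0.


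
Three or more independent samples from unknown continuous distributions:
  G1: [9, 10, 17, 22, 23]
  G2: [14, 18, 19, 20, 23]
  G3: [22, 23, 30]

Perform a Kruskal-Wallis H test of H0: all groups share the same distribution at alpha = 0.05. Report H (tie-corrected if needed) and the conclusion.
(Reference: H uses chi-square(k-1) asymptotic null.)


Step 1: Combine all N = 13 observations and assign midranks.
sorted (value, group, rank): (9,G1,1), (10,G1,2), (14,G2,3), (17,G1,4), (18,G2,5), (19,G2,6), (20,G2,7), (22,G1,8.5), (22,G3,8.5), (23,G1,11), (23,G2,11), (23,G3,11), (30,G3,13)
Step 2: Sum ranks within each group.
R_1 = 26.5 (n_1 = 5)
R_2 = 32 (n_2 = 5)
R_3 = 32.5 (n_3 = 3)
Step 3: H = 12/(N(N+1)) * sum(R_i^2/n_i) - 3(N+1)
     = 12/(13*14) * (26.5^2/5 + 32^2/5 + 32.5^2/3) - 3*14
     = 0.065934 * 697.333 - 42
     = 3.978022.
Step 4: Ties present; correction factor C = 1 - 30/(13^3 - 13) = 0.986264. Corrected H = 3.978022 / 0.986264 = 4.033426.
Step 5: Under H0, H ~ chi^2(2); p-value = 0.133092.
Step 6: alpha = 0.05. fail to reject H0.

H = 4.0334, df = 2, p = 0.133092, fail to reject H0.


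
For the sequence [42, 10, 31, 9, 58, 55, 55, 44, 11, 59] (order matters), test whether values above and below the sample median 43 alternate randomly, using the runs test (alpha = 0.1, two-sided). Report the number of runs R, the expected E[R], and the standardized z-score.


Step 1: Compute median = 43; label A = above, B = below.
Labels in order: BBBBAAAABA  (n_A = 5, n_B = 5)
Step 2: Count runs R = 4.
Step 3: Under H0 (random ordering), E[R] = 2*n_A*n_B/(n_A+n_B) + 1 = 2*5*5/10 + 1 = 6.0000.
        Var[R] = 2*n_A*n_B*(2*n_A*n_B - n_A - n_B) / ((n_A+n_B)^2 * (n_A+n_B-1)) = 2000/900 = 2.2222.
        SD[R] = 1.4907.
Step 4: Continuity-corrected z = (R + 0.5 - E[R]) / SD[R] = (4 + 0.5 - 6.0000) / 1.4907 = -1.0062.
Step 5: Two-sided p-value via normal approximation = 2*(1 - Phi(|z|)) = 0.314305.
Step 6: alpha = 0.1. fail to reject H0.

R = 4, z = -1.0062, p = 0.314305, fail to reject H0.


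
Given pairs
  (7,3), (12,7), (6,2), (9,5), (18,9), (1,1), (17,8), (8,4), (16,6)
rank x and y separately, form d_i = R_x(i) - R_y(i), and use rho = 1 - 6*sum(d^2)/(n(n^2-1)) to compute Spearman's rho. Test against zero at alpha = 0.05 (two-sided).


Step 1: Rank x and y separately (midranks; no ties here).
rank(x): 7->3, 12->6, 6->2, 9->5, 18->9, 1->1, 17->8, 8->4, 16->7
rank(y): 3->3, 7->7, 2->2, 5->5, 9->9, 1->1, 8->8, 4->4, 6->6
Step 2: d_i = R_x(i) - R_y(i); compute d_i^2.
  (3-3)^2=0, (6-7)^2=1, (2-2)^2=0, (5-5)^2=0, (9-9)^2=0, (1-1)^2=0, (8-8)^2=0, (4-4)^2=0, (7-6)^2=1
sum(d^2) = 2.
Step 3: rho = 1 - 6*2 / (9*(9^2 - 1)) = 1 - 12/720 = 0.983333.
Step 4: Under H0, t = rho * sqrt((n-2)/(1-rho^2)) = 14.3096 ~ t(7).
Step 5: Two-sided p-value from the t-distribution with 7 df = 0.000002.
Step 6: alpha = 0.05. reject H0.

rho = 0.9833, p = 0.000002, reject H0 at alpha = 0.05.


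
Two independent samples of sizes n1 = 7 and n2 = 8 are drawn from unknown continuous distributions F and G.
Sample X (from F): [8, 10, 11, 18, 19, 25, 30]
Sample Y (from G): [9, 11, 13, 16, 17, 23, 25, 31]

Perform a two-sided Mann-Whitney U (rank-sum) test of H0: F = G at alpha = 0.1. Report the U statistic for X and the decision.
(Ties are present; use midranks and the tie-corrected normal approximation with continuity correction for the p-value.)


Step 1: Combine and sort all 15 observations; assign midranks.
sorted (value, group): (8,X), (9,Y), (10,X), (11,X), (11,Y), (13,Y), (16,Y), (17,Y), (18,X), (19,X), (23,Y), (25,X), (25,Y), (30,X), (31,Y)
ranks: 8->1, 9->2, 10->3, 11->4.5, 11->4.5, 13->6, 16->7, 17->8, 18->9, 19->10, 23->11, 25->12.5, 25->12.5, 30->14, 31->15
Step 2: Rank sum for X: R1 = 1 + 3 + 4.5 + 9 + 10 + 12.5 + 14 = 54.
Step 3: U_X = R1 - n1(n1+1)/2 = 54 - 7*8/2 = 54 - 28 = 26.
       U_Y = n1*n2 - U_X = 56 - 26 = 30.
Step 4: Ties are present, so use the tie-corrected normal approximation (with continuity correction) for the p-value.
Step 5: p-value = 0.861942; compare to alpha = 0.1. fail to reject H0.

U_X = 26, p = 0.861942, fail to reject H0 at alpha = 0.1.


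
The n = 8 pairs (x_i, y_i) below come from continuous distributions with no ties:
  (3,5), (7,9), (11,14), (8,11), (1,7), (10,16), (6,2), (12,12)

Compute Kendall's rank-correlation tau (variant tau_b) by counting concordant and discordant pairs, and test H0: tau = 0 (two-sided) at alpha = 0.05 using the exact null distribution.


Step 1: Enumerate the 28 unordered pairs (i,j) with i<j and classify each by sign(x_j-x_i) * sign(y_j-y_i).
  (1,2):dx=+4,dy=+4->C; (1,3):dx=+8,dy=+9->C; (1,4):dx=+5,dy=+6->C; (1,5):dx=-2,dy=+2->D
  (1,6):dx=+7,dy=+11->C; (1,7):dx=+3,dy=-3->D; (1,8):dx=+9,dy=+7->C; (2,3):dx=+4,dy=+5->C
  (2,4):dx=+1,dy=+2->C; (2,5):dx=-6,dy=-2->C; (2,6):dx=+3,dy=+7->C; (2,7):dx=-1,dy=-7->C
  (2,8):dx=+5,dy=+3->C; (3,4):dx=-3,dy=-3->C; (3,5):dx=-10,dy=-7->C; (3,6):dx=-1,dy=+2->D
  (3,7):dx=-5,dy=-12->C; (3,8):dx=+1,dy=-2->D; (4,5):dx=-7,dy=-4->C; (4,6):dx=+2,dy=+5->C
  (4,7):dx=-2,dy=-9->C; (4,8):dx=+4,dy=+1->C; (5,6):dx=+9,dy=+9->C; (5,7):dx=+5,dy=-5->D
  (5,8):dx=+11,dy=+5->C; (6,7):dx=-4,dy=-14->C; (6,8):dx=+2,dy=-4->D; (7,8):dx=+6,dy=+10->C
Step 2: C = 22, D = 6, total pairs = 28.
Step 3: tau = (C - D)/(n(n-1)/2) = (22 - 6)/28 = 0.571429.
Step 4: Exact two-sided p-value (enumerate n! = 40320 permutations of y under H0): p = 0.061012.
Step 5: alpha = 0.05. fail to reject H0.

tau_b = 0.5714 (C=22, D=6), p = 0.061012, fail to reject H0.


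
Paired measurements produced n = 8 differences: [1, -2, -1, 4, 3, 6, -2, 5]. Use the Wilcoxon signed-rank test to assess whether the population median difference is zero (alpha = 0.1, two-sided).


Step 1: Drop any zero differences (none here) and take |d_i|.
|d| = [1, 2, 1, 4, 3, 6, 2, 5]
Step 2: Midrank |d_i| (ties get averaged ranks).
ranks: |1|->1.5, |2|->3.5, |1|->1.5, |4|->6, |3|->5, |6|->8, |2|->3.5, |5|->7
Step 3: Attach original signs; sum ranks with positive sign and with negative sign.
W+ = 1.5 + 6 + 5 + 8 + 7 = 27.5
W- = 3.5 + 1.5 + 3.5 = 8.5
(Check: W+ + W- = 36 should equal n(n+1)/2 = 36.)
Step 4: Test statistic W = min(W+, W-) = 8.5.
Step 5: Ties in |d|, so use the tie-corrected normal approximation.
        E[W] = n(n+1)/4 = 8*9/4 = 18.
        Tie groups: |d|=1 (t=2), |d|=2 (t=2); sum(t^3 - t) = 12.
        Var[W] = n(n+1)(2n+1)/24 - sum(t^3-t)/48 = 1224/24 - 12/48 = 50.75.
        z = (W - E[W]) / sqrt(Var[W]) = (8.5 - 18) / 7.1239 = -1.3335.
        Two-sided p = 2*Phi(z) = 0.182355.
Step 6: alpha = 0.1. fail to reject H0.

W+ = 27.5, W- = 8.5, W = min = 8.5, p = 0.182355, fail to reject H0.


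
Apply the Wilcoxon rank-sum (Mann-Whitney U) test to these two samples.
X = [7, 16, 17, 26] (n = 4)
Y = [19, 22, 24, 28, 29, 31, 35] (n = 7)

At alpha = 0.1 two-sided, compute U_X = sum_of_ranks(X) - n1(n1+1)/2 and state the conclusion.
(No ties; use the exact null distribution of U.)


Step 1: Combine and sort all 11 observations; assign midranks.
sorted (value, group): (7,X), (16,X), (17,X), (19,Y), (22,Y), (24,Y), (26,X), (28,Y), (29,Y), (31,Y), (35,Y)
ranks: 7->1, 16->2, 17->3, 19->4, 22->5, 24->6, 26->7, 28->8, 29->9, 31->10, 35->11
Step 2: Rank sum for X: R1 = 1 + 2 + 3 + 7 = 13.
Step 3: U_X = R1 - n1(n1+1)/2 = 13 - 4*5/2 = 13 - 10 = 3.
       U_Y = n1*n2 - U_X = 28 - 3 = 25.
Step 4: No ties, so the exact null distribution of U (based on enumerating the C(11,4) = 330 equally likely rank assignments) gives the two-sided p-value.
Step 5: p-value = 0.042424; compare to alpha = 0.1. reject H0.

U_X = 3, p = 0.042424, reject H0 at alpha = 0.1.


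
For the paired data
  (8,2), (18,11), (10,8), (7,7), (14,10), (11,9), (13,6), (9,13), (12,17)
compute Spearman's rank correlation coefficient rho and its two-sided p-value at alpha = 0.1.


Step 1: Rank x and y separately (midranks; no ties here).
rank(x): 8->2, 18->9, 10->4, 7->1, 14->8, 11->5, 13->7, 9->3, 12->6
rank(y): 2->1, 11->7, 8->4, 7->3, 10->6, 9->5, 6->2, 13->8, 17->9
Step 2: d_i = R_x(i) - R_y(i); compute d_i^2.
  (2-1)^2=1, (9-7)^2=4, (4-4)^2=0, (1-3)^2=4, (8-6)^2=4, (5-5)^2=0, (7-2)^2=25, (3-8)^2=25, (6-9)^2=9
sum(d^2) = 72.
Step 3: rho = 1 - 6*72 / (9*(9^2 - 1)) = 1 - 432/720 = 0.400000.
Step 4: Under H0, t = rho * sqrt((n-2)/(1-rho^2)) = 1.1547 ~ t(7).
Step 5: Two-sided p-value from the t-distribution with 7 df = 0.286105.
Step 6: alpha = 0.1. fail to reject H0.

rho = 0.4000, p = 0.286105, fail to reject H0 at alpha = 0.1.


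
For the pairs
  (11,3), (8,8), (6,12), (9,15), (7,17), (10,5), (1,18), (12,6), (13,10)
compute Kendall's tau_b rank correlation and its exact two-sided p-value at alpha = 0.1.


Step 1: Enumerate the 36 unordered pairs (i,j) with i<j and classify each by sign(x_j-x_i) * sign(y_j-y_i).
  (1,2):dx=-3,dy=+5->D; (1,3):dx=-5,dy=+9->D; (1,4):dx=-2,dy=+12->D; (1,5):dx=-4,dy=+14->D
  (1,6):dx=-1,dy=+2->D; (1,7):dx=-10,dy=+15->D; (1,8):dx=+1,dy=+3->C; (1,9):dx=+2,dy=+7->C
  (2,3):dx=-2,dy=+4->D; (2,4):dx=+1,dy=+7->C; (2,5):dx=-1,dy=+9->D; (2,6):dx=+2,dy=-3->D
  (2,7):dx=-7,dy=+10->D; (2,8):dx=+4,dy=-2->D; (2,9):dx=+5,dy=+2->C; (3,4):dx=+3,dy=+3->C
  (3,5):dx=+1,dy=+5->C; (3,6):dx=+4,dy=-7->D; (3,7):dx=-5,dy=+6->D; (3,8):dx=+6,dy=-6->D
  (3,9):dx=+7,dy=-2->D; (4,5):dx=-2,dy=+2->D; (4,6):dx=+1,dy=-10->D; (4,7):dx=-8,dy=+3->D
  (4,8):dx=+3,dy=-9->D; (4,9):dx=+4,dy=-5->D; (5,6):dx=+3,dy=-12->D; (5,7):dx=-6,dy=+1->D
  (5,8):dx=+5,dy=-11->D; (5,9):dx=+6,dy=-7->D; (6,7):dx=-9,dy=+13->D; (6,8):dx=+2,dy=+1->C
  (6,9):dx=+3,dy=+5->C; (7,8):dx=+11,dy=-12->D; (7,9):dx=+12,dy=-8->D; (8,9):dx=+1,dy=+4->C
Step 2: C = 9, D = 27, total pairs = 36.
Step 3: tau = (C - D)/(n(n-1)/2) = (9 - 27)/36 = -0.500000.
Step 4: Exact two-sided p-value (enumerate n! = 362880 permutations of y under H0): p = 0.075176.
Step 5: alpha = 0.1. reject H0.

tau_b = -0.5000 (C=9, D=27), p = 0.075176, reject H0.


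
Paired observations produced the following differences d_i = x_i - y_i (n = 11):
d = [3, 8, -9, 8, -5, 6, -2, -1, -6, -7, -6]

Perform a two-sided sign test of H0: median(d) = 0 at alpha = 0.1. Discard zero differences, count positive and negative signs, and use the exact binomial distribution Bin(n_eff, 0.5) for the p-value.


Step 1: Discard zero differences. Original n = 11; n_eff = number of nonzero differences = 11.
Nonzero differences (with sign): +3, +8, -9, +8, -5, +6, -2, -1, -6, -7, -6
Step 2: Count signs: positive = 4, negative = 7.
Step 3: Under H0: P(positive) = 0.5, so the number of positives S ~ Bin(11, 0.5).
Step 4: Two-sided exact p-value = sum of Bin(11,0.5) probabilities at or below the observed probability = 0.548828.
Step 5: alpha = 0.1. fail to reject H0.

n_eff = 11, pos = 4, neg = 7, p = 0.548828, fail to reject H0.


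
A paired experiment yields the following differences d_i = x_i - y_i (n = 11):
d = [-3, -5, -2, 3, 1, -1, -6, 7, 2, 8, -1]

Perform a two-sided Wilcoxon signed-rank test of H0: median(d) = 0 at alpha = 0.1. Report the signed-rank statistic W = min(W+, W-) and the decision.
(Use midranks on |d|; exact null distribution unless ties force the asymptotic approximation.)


Step 1: Drop any zero differences (none here) and take |d_i|.
|d| = [3, 5, 2, 3, 1, 1, 6, 7, 2, 8, 1]
Step 2: Midrank |d_i| (ties get averaged ranks).
ranks: |3|->6.5, |5|->8, |2|->4.5, |3|->6.5, |1|->2, |1|->2, |6|->9, |7|->10, |2|->4.5, |8|->11, |1|->2
Step 3: Attach original signs; sum ranks with positive sign and with negative sign.
W+ = 6.5 + 2 + 10 + 4.5 + 11 = 34
W- = 6.5 + 8 + 4.5 + 2 + 9 + 2 = 32
(Check: W+ + W- = 66 should equal n(n+1)/2 = 66.)
Step 4: Test statistic W = min(W+, W-) = 32.
Step 5: Ties in |d|, so use the tie-corrected normal approximation.
        E[W] = n(n+1)/4 = 11*12/4 = 33.
        Tie groups: |d|=1 (t=3), |d|=2 (t=2), |d|=3 (t=2); sum(t^3 - t) = 36.
        Var[W] = n(n+1)(2n+1)/24 - sum(t^3-t)/48 = 3036/24 - 36/48 = 125.75.
        z = (W - E[W]) / sqrt(Var[W]) = (32 - 33) / 11.2138 = -0.0892.
        Two-sided p = 2*Phi(z) = 0.928942.
Step 6: alpha = 0.1. fail to reject H0.

W+ = 34, W- = 32, W = min = 32, p = 0.928942, fail to reject H0.


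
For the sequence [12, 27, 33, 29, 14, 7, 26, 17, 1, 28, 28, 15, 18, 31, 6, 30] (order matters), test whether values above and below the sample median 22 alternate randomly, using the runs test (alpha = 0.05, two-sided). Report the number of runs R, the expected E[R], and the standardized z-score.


Step 1: Compute median = 22; label A = above, B = below.
Labels in order: BAAABBABBAABBABA  (n_A = 8, n_B = 8)
Step 2: Count runs R = 10.
Step 3: Under H0 (random ordering), E[R] = 2*n_A*n_B/(n_A+n_B) + 1 = 2*8*8/16 + 1 = 9.0000.
        Var[R] = 2*n_A*n_B*(2*n_A*n_B - n_A - n_B) / ((n_A+n_B)^2 * (n_A+n_B-1)) = 14336/3840 = 3.7333.
        SD[R] = 1.9322.
Step 4: Continuity-corrected z = (R - 0.5 - E[R]) / SD[R] = (10 - 0.5 - 9.0000) / 1.9322 = 0.2588.
Step 5: Two-sided p-value via normal approximation = 2*(1 - Phi(|z|)) = 0.795809.
Step 6: alpha = 0.05. fail to reject H0.

R = 10, z = 0.2588, p = 0.795809, fail to reject H0.


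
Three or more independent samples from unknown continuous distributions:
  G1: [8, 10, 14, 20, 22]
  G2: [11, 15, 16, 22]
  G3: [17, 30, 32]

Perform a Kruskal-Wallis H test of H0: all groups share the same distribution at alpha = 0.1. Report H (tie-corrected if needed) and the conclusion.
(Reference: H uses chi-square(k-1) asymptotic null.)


Step 1: Combine all N = 12 observations and assign midranks.
sorted (value, group, rank): (8,G1,1), (10,G1,2), (11,G2,3), (14,G1,4), (15,G2,5), (16,G2,6), (17,G3,7), (20,G1,8), (22,G1,9.5), (22,G2,9.5), (30,G3,11), (32,G3,12)
Step 2: Sum ranks within each group.
R_1 = 24.5 (n_1 = 5)
R_2 = 23.5 (n_2 = 4)
R_3 = 30 (n_3 = 3)
Step 3: H = 12/(N(N+1)) * sum(R_i^2/n_i) - 3(N+1)
     = 12/(12*13) * (24.5^2/5 + 23.5^2/4 + 30^2/3) - 3*13
     = 0.076923 * 558.112 - 39
     = 3.931731.
Step 4: Ties present; correction factor C = 1 - 6/(12^3 - 12) = 0.996503. Corrected H = 3.931731 / 0.996503 = 3.945526.
Step 5: Under H0, H ~ chi^2(2); p-value = 0.139072.
Step 6: alpha = 0.1. fail to reject H0.

H = 3.9455, df = 2, p = 0.139072, fail to reject H0.


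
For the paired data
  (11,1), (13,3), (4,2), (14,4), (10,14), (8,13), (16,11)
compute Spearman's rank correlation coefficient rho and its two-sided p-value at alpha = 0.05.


Step 1: Rank x and y separately (midranks; no ties here).
rank(x): 11->4, 13->5, 4->1, 14->6, 10->3, 8->2, 16->7
rank(y): 1->1, 3->3, 2->2, 4->4, 14->7, 13->6, 11->5
Step 2: d_i = R_x(i) - R_y(i); compute d_i^2.
  (4-1)^2=9, (5-3)^2=4, (1-2)^2=1, (6-4)^2=4, (3-7)^2=16, (2-6)^2=16, (7-5)^2=4
sum(d^2) = 54.
Step 3: rho = 1 - 6*54 / (7*(7^2 - 1)) = 1 - 324/336 = 0.035714.
Step 4: Under H0, t = rho * sqrt((n-2)/(1-rho^2)) = 0.0799 ~ t(5).
Step 5: Two-sided p-value from the t-distribution with 5 df = 0.939408.
Step 6: alpha = 0.05. fail to reject H0.

rho = 0.0357, p = 0.939408, fail to reject H0 at alpha = 0.05.


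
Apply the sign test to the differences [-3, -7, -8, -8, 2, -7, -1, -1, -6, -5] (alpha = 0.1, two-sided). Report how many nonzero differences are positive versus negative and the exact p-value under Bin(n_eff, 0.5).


Step 1: Discard zero differences. Original n = 10; n_eff = number of nonzero differences = 10.
Nonzero differences (with sign): -3, -7, -8, -8, +2, -7, -1, -1, -6, -5
Step 2: Count signs: positive = 1, negative = 9.
Step 3: Under H0: P(positive) = 0.5, so the number of positives S ~ Bin(10, 0.5).
Step 4: Two-sided exact p-value = sum of Bin(10,0.5) probabilities at or below the observed probability = 0.021484.
Step 5: alpha = 0.1. reject H0.

n_eff = 10, pos = 1, neg = 9, p = 0.021484, reject H0.


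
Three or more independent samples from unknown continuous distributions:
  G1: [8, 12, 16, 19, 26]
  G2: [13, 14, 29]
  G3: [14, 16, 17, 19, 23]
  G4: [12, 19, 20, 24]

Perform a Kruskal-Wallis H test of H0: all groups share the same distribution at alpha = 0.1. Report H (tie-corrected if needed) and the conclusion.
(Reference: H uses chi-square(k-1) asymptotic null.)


Step 1: Combine all N = 17 observations and assign midranks.
sorted (value, group, rank): (8,G1,1), (12,G1,2.5), (12,G4,2.5), (13,G2,4), (14,G2,5.5), (14,G3,5.5), (16,G1,7.5), (16,G3,7.5), (17,G3,9), (19,G1,11), (19,G3,11), (19,G4,11), (20,G4,13), (23,G3,14), (24,G4,15), (26,G1,16), (29,G2,17)
Step 2: Sum ranks within each group.
R_1 = 38 (n_1 = 5)
R_2 = 26.5 (n_2 = 3)
R_3 = 47 (n_3 = 5)
R_4 = 41.5 (n_4 = 4)
Step 3: H = 12/(N(N+1)) * sum(R_i^2/n_i) - 3(N+1)
     = 12/(17*18) * (38^2/5 + 26.5^2/3 + 47^2/5 + 41.5^2/4) - 3*18
     = 0.039216 * 1395.25 - 54
     = 0.715523.
Step 4: Ties present; correction factor C = 1 - 42/(17^3 - 17) = 0.991422. Corrected H = 0.715523 / 0.991422 = 0.721714.
Step 5: Under H0, H ~ chi^2(3); p-value = 0.868085.
Step 6: alpha = 0.1. fail to reject H0.

H = 0.7217, df = 3, p = 0.868085, fail to reject H0.


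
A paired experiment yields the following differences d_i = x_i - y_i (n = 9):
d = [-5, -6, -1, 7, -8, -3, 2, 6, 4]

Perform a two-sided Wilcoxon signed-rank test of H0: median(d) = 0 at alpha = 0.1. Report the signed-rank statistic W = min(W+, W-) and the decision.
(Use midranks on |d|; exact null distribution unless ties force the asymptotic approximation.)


Step 1: Drop any zero differences (none here) and take |d_i|.
|d| = [5, 6, 1, 7, 8, 3, 2, 6, 4]
Step 2: Midrank |d_i| (ties get averaged ranks).
ranks: |5|->5, |6|->6.5, |1|->1, |7|->8, |8|->9, |3|->3, |2|->2, |6|->6.5, |4|->4
Step 3: Attach original signs; sum ranks with positive sign and with negative sign.
W+ = 8 + 2 + 6.5 + 4 = 20.5
W- = 5 + 6.5 + 1 + 9 + 3 = 24.5
(Check: W+ + W- = 45 should equal n(n+1)/2 = 45.)
Step 4: Test statistic W = min(W+, W-) = 20.5.
Step 5: Ties in |d|, so use the tie-corrected normal approximation.
        E[W] = n(n+1)/4 = 9*10/4 = 22.5.
        Tie groups: |d|=6 (t=2); sum(t^3 - t) = 6.
        Var[W] = n(n+1)(2n+1)/24 - sum(t^3-t)/48 = 1710/24 - 6/48 = 71.125.
        z = (W - E[W]) / sqrt(Var[W]) = (20.5 - 22.5) / 8.4336 = -0.2371.
        Two-sided p = 2*Phi(z) = 0.812542.
Step 6: alpha = 0.1. fail to reject H0.

W+ = 20.5, W- = 24.5, W = min = 20.5, p = 0.812542, fail to reject H0.


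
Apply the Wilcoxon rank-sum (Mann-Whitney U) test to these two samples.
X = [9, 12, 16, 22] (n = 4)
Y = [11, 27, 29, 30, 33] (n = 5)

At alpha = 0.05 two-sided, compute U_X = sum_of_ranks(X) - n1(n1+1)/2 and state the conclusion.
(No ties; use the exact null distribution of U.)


Step 1: Combine and sort all 9 observations; assign midranks.
sorted (value, group): (9,X), (11,Y), (12,X), (16,X), (22,X), (27,Y), (29,Y), (30,Y), (33,Y)
ranks: 9->1, 11->2, 12->3, 16->4, 22->5, 27->6, 29->7, 30->8, 33->9
Step 2: Rank sum for X: R1 = 1 + 3 + 4 + 5 = 13.
Step 3: U_X = R1 - n1(n1+1)/2 = 13 - 4*5/2 = 13 - 10 = 3.
       U_Y = n1*n2 - U_X = 20 - 3 = 17.
Step 4: No ties, so the exact null distribution of U (based on enumerating the C(9,4) = 126 equally likely rank assignments) gives the two-sided p-value.
Step 5: p-value = 0.111111; compare to alpha = 0.05. fail to reject H0.

U_X = 3, p = 0.111111, fail to reject H0 at alpha = 0.05.


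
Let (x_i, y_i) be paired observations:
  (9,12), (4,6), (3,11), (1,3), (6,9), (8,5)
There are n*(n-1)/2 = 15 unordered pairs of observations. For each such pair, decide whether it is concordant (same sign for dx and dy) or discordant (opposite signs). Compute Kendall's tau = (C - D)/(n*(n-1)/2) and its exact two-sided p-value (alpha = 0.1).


Step 1: Enumerate the 15 unordered pairs (i,j) with i<j and classify each by sign(x_j-x_i) * sign(y_j-y_i).
  (1,2):dx=-5,dy=-6->C; (1,3):dx=-6,dy=-1->C; (1,4):dx=-8,dy=-9->C; (1,5):dx=-3,dy=-3->C
  (1,6):dx=-1,dy=-7->C; (2,3):dx=-1,dy=+5->D; (2,4):dx=-3,dy=-3->C; (2,5):dx=+2,dy=+3->C
  (2,6):dx=+4,dy=-1->D; (3,4):dx=-2,dy=-8->C; (3,5):dx=+3,dy=-2->D; (3,6):dx=+5,dy=-6->D
  (4,5):dx=+5,dy=+6->C; (4,6):dx=+7,dy=+2->C; (5,6):dx=+2,dy=-4->D
Step 2: C = 10, D = 5, total pairs = 15.
Step 3: tau = (C - D)/(n(n-1)/2) = (10 - 5)/15 = 0.333333.
Step 4: Exact two-sided p-value (enumerate n! = 720 permutations of y under H0): p = 0.469444.
Step 5: alpha = 0.1. fail to reject H0.

tau_b = 0.3333 (C=10, D=5), p = 0.469444, fail to reject H0.


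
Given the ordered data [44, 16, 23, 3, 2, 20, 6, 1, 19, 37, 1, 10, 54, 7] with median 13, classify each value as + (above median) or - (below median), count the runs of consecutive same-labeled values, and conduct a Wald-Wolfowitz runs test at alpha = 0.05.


Step 1: Compute median = 13; label A = above, B = below.
Labels in order: AAABBABBAABBAB  (n_A = 7, n_B = 7)
Step 2: Count runs R = 8.
Step 3: Under H0 (random ordering), E[R] = 2*n_A*n_B/(n_A+n_B) + 1 = 2*7*7/14 + 1 = 8.0000.
        Var[R] = 2*n_A*n_B*(2*n_A*n_B - n_A - n_B) / ((n_A+n_B)^2 * (n_A+n_B-1)) = 8232/2548 = 3.2308.
        SD[R] = 1.7974.
Step 4: R = E[R], so z = 0 with no continuity correction.
Step 5: Two-sided p-value via normal approximation = 2*(1 - Phi(|z|)) = 1.000000.
Step 6: alpha = 0.05. fail to reject H0.

R = 8, z = 0.0000, p = 1.000000, fail to reject H0.


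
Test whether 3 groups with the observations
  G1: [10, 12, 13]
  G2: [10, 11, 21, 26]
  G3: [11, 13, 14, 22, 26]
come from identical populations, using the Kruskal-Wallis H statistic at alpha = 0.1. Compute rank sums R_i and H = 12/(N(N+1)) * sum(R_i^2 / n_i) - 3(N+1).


Step 1: Combine all N = 12 observations and assign midranks.
sorted (value, group, rank): (10,G1,1.5), (10,G2,1.5), (11,G2,3.5), (11,G3,3.5), (12,G1,5), (13,G1,6.5), (13,G3,6.5), (14,G3,8), (21,G2,9), (22,G3,10), (26,G2,11.5), (26,G3,11.5)
Step 2: Sum ranks within each group.
R_1 = 13 (n_1 = 3)
R_2 = 25.5 (n_2 = 4)
R_3 = 39.5 (n_3 = 5)
Step 3: H = 12/(N(N+1)) * sum(R_i^2/n_i) - 3(N+1)
     = 12/(12*13) * (13^2/3 + 25.5^2/4 + 39.5^2/5) - 3*13
     = 0.076923 * 530.946 - 39
     = 1.841987.
Step 4: Ties present; correction factor C = 1 - 24/(12^3 - 12) = 0.986014. Corrected H = 1.841987 / 0.986014 = 1.868115.
Step 5: Under H0, H ~ chi^2(2); p-value = 0.392956.
Step 6: alpha = 0.1. fail to reject H0.

H = 1.8681, df = 2, p = 0.392956, fail to reject H0.
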